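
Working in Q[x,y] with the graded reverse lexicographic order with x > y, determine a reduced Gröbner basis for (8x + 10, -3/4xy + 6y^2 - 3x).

f_1 = 8x + 10, LT = x.
f_2 = -3/4xy + 6y^2 - 3x, LT = xy.

S(f_1,f_2): lcm = xy. S = 8y^2 - 4x + 5/4y.
  leading term y^2: no divisor's leading term divides it; move 8y^2 to the remainder.
  leading term x: subtract (-1/2)·f_1 from -4x + 5/4y → 5/4y + 5
  leading term y: no divisor's leading term divides it; move 5/4y to the remainder.
  leading term 1: no divisor's leading term divides it; move 5 to the remainder.
  remainder 8y^2 + 5/4y + 5 ≠ 0; add g_3 = 8y^2 + 5/4y + 5 to the basis.

The other S-polynomials (S(f_1,g_3), S(f_2,g_3)) all reduce to 0 modulo the current basis, so we have a Gröbner basis.
Inter-reduce: drop elements whose leading term is divisible by another's, tail-reduce, and make monic.

G = {y^2 + 5/32y + 5/8, x + 5/4}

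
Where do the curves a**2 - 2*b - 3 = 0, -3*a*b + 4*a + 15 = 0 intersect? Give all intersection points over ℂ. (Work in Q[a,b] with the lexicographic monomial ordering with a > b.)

Compute a lex Gröbner basis by Buchberger's algorithm.
f_1 = a**2 - 2*b - 3, LT = a**2.
f_2 = -3*a*b + 4*a + 15, LT = a*b.

S(f_1,f_2): lcm = a**2*b. S = 4/3*a**2 + 5*a - 2*b**2 - 3*b.
  reduce S modulo (f_1, f_2):
  remainder 5*a - 2*b**2 - 1/3*b + 4 ≠ 0; add h_3 = 5*a - 2*b**2 - 1/3*b + 4 to the basis.

S(f_2,h_3): lcm = a*b. S = -4/3*a + 2/5*b**3 + 1/15*b**2 - 4/5*b - 5.
  reduce S modulo (f_1, f_2, h_3):
  remainder 2/5*b**3 - 7/15*b**2 - 8/9*b - 59/15 ≠ 0; add h_4 = 2/5*b**3 - 7/15*b**2 - 8/9*b - 59/15 to the basis.

The other S-polynomials (S(f_1,h_3), S(f_1,h_4), S(f_2,h_4), S(h_3,h_4)) all reduce to 0 modulo the current basis, so we have a Gröbner basis.
Inter-reduce: drop elements whose leading term is divisible by another's, tail-reduce, and make monic.
Reduced Gröbner basis: {a - 2/5*b**2 - 1/15*b + 4/5, b**3 - 7/6*b**2 - 20/9*b - 59/6}.

A lex Gröbner basis eliminates variables successively. Here b**3 - 7/6*b**2 - 20/9*b - 59/6 depends only on b, with roots {3, -11/12 - sqrt(39)*I/4, -11/12 + sqrt(39)*I/4}; lifting each root through the earlier basis elements recovers the full solutions.
  b = 3: the earlier basis element becomes a - 3 = 0, giving a = 3 — point (3, 3).
  b = -11/12 - sqrt(39)*I/4: the earlier basis element becomes a + 3/2 - sqrt(39)*I/6 = 0, giving a = -3/2 + sqrt(39)*I/6 — point (-3/2 + sqrt(39)*I/6, -11/12 - sqrt(39)*I/4).
  b = -11/12 + sqrt(39)*I/4: the earlier basis element becomes a + 3/2 + sqrt(39)*I/6 = 0, giving a = -3/2 - sqrt(39)*I/6 — point (-3/2 - sqrt(39)*I/6, -11/12 + sqrt(39)*I/4).

{(3, 3), (-3/2 + sqrt(39)*I/6, -11/12 - sqrt(39)*I/4), (-3/2 - sqrt(39)*I/6, -11/12 + sqrt(39)*I/4)}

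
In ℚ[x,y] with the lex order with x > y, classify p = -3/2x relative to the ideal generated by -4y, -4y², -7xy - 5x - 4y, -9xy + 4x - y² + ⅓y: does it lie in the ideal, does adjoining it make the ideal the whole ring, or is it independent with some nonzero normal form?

-3/2x lies in I (it reduces to 0).

First compute the reduced Gröbner basis of I by Buchberger's algorithm.
f_1 = -4y, LT = y.
f_2 = -4y², LT = y².
f_3 = -7xy - 5x - 4y, LT = xy.
f_4 = -9xy + 4x - y² + ⅓y, LT = xy.

S(f_1,f_2): lcm = y². S = 0.
  remainder 0.

S(f_1,f_3): lcm = xy. S = -5/7x - 4/7y.
  leading term x: no divisor's leading term divides it; move -5/7x to the remainder.
  leading term y: subtract (1/7)·f_1 from -4/7y → 0
  remainder -5/7x ≠ 0; add h_5 = -5/7x to the basis.

S(f_1,f_4): lcm = xy. S = 4/9x - 1/9y² + 1/27y.
  leading term x: subtract (-28/45)·h_5 from 4/9x - 1/9y² + 1/27y → -1/9y² + 1/27y
  leading term y²: subtract (1/36y)·f_1 from -1/9y² + 1/27y → 1/27y
  leading term y: subtract (-1/108)·f_1 from 1/27y → 0
  remainder 0.

S(f_2,f_3): lcm = xy². S = -5/7xy - 4/7y².
  leading term xy: subtract (5/28x)·f_1 from -5/7xy - 4/7y² → -4/7y²
  leading term y²: subtract (1/7y)·f_1 from -4/7y² → 0
  remainder 0.

S(f_2,f_4): lcm = xy². S = 4/9xy - 1/9y³ + 1/27y².
  leading term xy: subtract (-1/9x)·f_1 from 4/9xy - 1/9y³ + 1/27y² → -1/9y³ + 1/27y²
  leading term y³: subtract (1/36y²)·f_1 from -1/9y³ + 1/27y² → 1/27y²
  leading term y²: subtract (-1/108y)·f_1 from 1/27y² → 0
  remainder 0.

S(f_3,f_4): lcm = xy. S = 73/63x - 1/9y² + 115/189y.
  leading term x: subtract (-73/45)·h_5 from 73/63x - 1/9y² + 115/189y → -1/9y² + 115/189y
  leading term y²: subtract (1/36y)·f_1 from -1/9y² + 115/189y → 115/189y
  leading term y: subtract (-115/756)·f_1 from 115/189y → 0
  remainder 0.

S(f_1,h_5): leading monomials are coprime, so the S-polynomial reduces to 0 (Buchberger's first criterion).
S(f_2,h_5): leading monomials are coprime, so the S-polynomial reduces to 0 (Buchberger's first criterion).
S(f_3,h_5): lcm = xy. S = 5/7x + 4/7y.
  leading term x: subtract (-1)·h_5 from 5/7x + 4/7y → 4/7y
  leading term y: subtract (-1/7)·f_1 from 4/7y → 0
  remainder 0.

S(f_4,h_5): lcm = xy. S = -4/9x + 1/9y² - 1/27y.
  leading term x: subtract (28/45)·h_5 from -4/9x + 1/9y² - 1/27y → 1/9y² - 1/27y
  leading term y²: subtract (-1/36y)·f_1 from 1/9y² - 1/27y → -1/27y
  leading term y: subtract (1/108)·f_1 from -1/27y → 0
  remainder 0.

Every S-polynomial of the final basis reduces to 0, so we have a Gröbner basis.
Inter-reduce: drop elements whose leading term is divisible by another's, tail-reduce, and make monic.
Reduced Gröbner basis: {x, y}.
Label its elements g_1 = x, g_2 = y.

Reduce p = -3/2x modulo G:
  leading term x: subtract (-3/2)·g_1 from -3/2x → 0
  normal form = 0.
Since the normal form is 0, p ∈ I.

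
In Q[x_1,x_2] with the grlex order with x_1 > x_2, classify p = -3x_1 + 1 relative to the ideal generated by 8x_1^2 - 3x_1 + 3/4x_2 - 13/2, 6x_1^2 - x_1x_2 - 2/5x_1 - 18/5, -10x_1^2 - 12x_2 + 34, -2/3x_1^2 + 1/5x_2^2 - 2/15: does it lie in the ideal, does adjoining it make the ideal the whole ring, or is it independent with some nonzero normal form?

Adjoining -3x_1 + 1 makes the ideal the whole ring: the system is inconsistent.

First compute the reduced Gröbner basis of I by Buchberger's algorithm.
f_1 = 8x_1^2 - 3x_1 + 3/4x_2 - 13/2, LT = x_1^2.
f_2 = 6x_1^2 - x_1x_2 - 2/5x_1 - 18/5, LT = x_1^2.
f_3 = -10x_1^2 - 12x_2 + 34, LT = x_1^2.
f_4 = -2/3x_1^2 + 1/5x_2^2 - 2/15, LT = x_1^2.

S(f_1,f_2): lcm = x_1^2. S = 1/6x_1x_2 - 37/120x_1 + 3/32x_2 - 17/80.
  leading term x_1x_2: no divisor's leading term divides it; move 1/6x_1x_2 to the remainder.
  leading term x_1: no divisor's leading term divides it; move -37/120x_1 to the remainder.
  leading term x_2: no divisor's leading term divides it; move 3/32x_2 to the remainder.
  leading term 1: no divisor's leading term divides it; move -17/80 to the remainder.
  remainder 1/6x_1x_2 - 37/120x_1 + 3/32x_2 - 17/80 ≠ 0; add h_5 = 1/6x_1x_2 - 37/120x_1 + 3/32x_2 - 17/80 to the basis.

S(f_1,f_3): lcm = x_1^2. S = -3/8x_1 - 177/160x_2 + 207/80.
  leading term x_1: no divisor's leading term divides it; move -3/8x_1 to the remainder.
  leading term x_2: no divisor's leading term divides it; move -177/160x_2 to the remainder.
  leading term 1: no divisor's leading term divides it; move 207/80 to the remainder.
  remainder -3/8x_1 - 177/160x_2 + 207/80 ≠ 0; add h_6 = -3/8x_1 - 177/160x_2 + 207/80 to the basis.

S(f_1,f_4): lcm = x_1^2. S = 3/10x_2^2 - 3/8x_1 + 3/32x_2 - 81/80.
  leading term x_2^2: no divisor's leading term divides it; move 3/10x_2^2 to the remainder.
  leading term x_1: subtract (1)·h_6 from -3/8x_1 + 3/32x_2 - 81/80 → 6/5x_2 - 18/5
  leading term x_2: no divisor's leading term divides it; move 6/5x_2 to the remainder.
  leading term 1: no divisor's leading term divides it; move -18/5 to the remainder.
  remainder 3/10x_2^2 + 6/5x_2 - 18/5 ≠ 0; add h_7 = 3/10x_2^2 + 6/5x_2 - 18/5 to the basis.

S(f_1,h_5): lcm = x_1^2x_2. S = 37/20x_1^2 - 15/16x_1x_2 + 3/32x_2^2 + 51/40x_1 - 13/16x_2.
  leading term x_1^2: subtract (37/160)·f_1 from 37/20x_1^2 - 15/16x_1x_2 + 3/32x_2^2 + 51/40x_1 - 13/16x_2 → -15/16x_1x_2 + 3/32x_2^2 + 63/32x_1 - 631/640x_2 + 481/320
  leading term x_1x_2: subtract (-45/8)·h_5 from -15/16x_1x_2 + 3/32x_2^2 + 63/32x_1 - 631/640x_2 + 481/320 → 3/32x_2^2 + 15/64x_1 - 587/1280x_2 + 197/640
  leading term x_2^2: subtract (5/16)·h_7 from 3/32x_2^2 + 15/64x_1 - 587/1280x_2 + 197/640 → 15/64x_1 - 1067/1280x_2 + 917/640
  leading term x_1: subtract (-5/8)·h_6 from 15/64x_1 - 1067/1280x_2 + 917/640 → -61/40x_2 + 61/20
  leading term x_2: no divisor's leading term divides it; move -61/40x_2 to the remainder.
  leading term 1: no divisor's leading term divides it; move 61/20 to the remainder.
  remainder -61/40x_2 + 61/20 ≠ 0; add h_8 = -61/40x_2 + 61/20 to the basis.

The other S-polynomials (S(f_2,f_3), S(f_2,f_4), S(f_3,f_4), S(f_2,h_5), S(f_3,h_5), S(f_4,h_5), S(f_1,h_6), S(f_2,h_6), S(f_3,h_6), S(f_4,h_6), S(h_5,h_6), S(f_1,h_7), S(f_2,h_7), S(f_3,h_7), S(f_4,h_7), S(h_5,h_7), S(h_6,h_7), S(f_1,h_8), S(f_2,h_8), S(f_3,h_8), S(f_4,h_8), S(h_5,h_8), S(h_6,h_8), S(h_7,h_8)) all reduce to 0 modulo the current basis, so we have a Gröbner basis.
Inter-reduce: drop elements whose leading term is divisible by another's, tail-reduce, and make monic.
Reduced Gröbner basis: {x_1 - 1, x_2 - 2}.
Label its elements g_1 = x_1 - 1, g_2 = x_2 - 2.

Reduce p = -3x_1 + 1 modulo G:
  leading term x_1: subtract (-3)·g_1 from -3x_1 + 1 → -2
  leading term 1: no divisor's leading term divides it; move -2 to the remainder.
  normal form = -2.
The normal form is nonzero, so p ∉ I. Since p minus its normal form lies in I, I + (p) = I + (r) where r = -2; decide whether this ideal is the whole ring.
Here r = -2 is a nonzero constant, hence a unit: 1 ∈ I + (p), the Gröbner basis of I + (p) is {1}, and the enlarged system has no common solution — adjoining p is inconsistent.

Ideal membership is decidable via reduction modulo a Gröbner basis.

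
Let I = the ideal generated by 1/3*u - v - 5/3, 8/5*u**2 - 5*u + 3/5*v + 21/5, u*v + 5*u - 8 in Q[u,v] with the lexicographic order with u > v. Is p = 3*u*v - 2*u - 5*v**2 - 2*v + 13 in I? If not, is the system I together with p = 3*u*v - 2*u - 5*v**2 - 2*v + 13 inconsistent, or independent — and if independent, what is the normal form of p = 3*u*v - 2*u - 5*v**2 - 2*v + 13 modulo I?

First compute the reduced Gröbner basis of I by Buchberger's algorithm.
f_1 = 1/3*u - v - 5/3, LT = u.
f_2 = 8/5*u**2 - 5*u + 3/5*v + 21/5, LT = u**2.
f_3 = u*v + 5*u - 8, LT = u*v.

S(f_1,f_2): lcm = u**2. S = -3*u*v - 15/8*u - 3/8*v - 21/8.
  leading term u*v: subtract (-9*v)·f_1 from -3*u*v - 15/8*u - 3/8*v - 21/8 → -15/8*u - 9*v**2 - 123/8*v - 21/8
  leading term u: subtract (-45/8)·f_1 from -15/8*u - 9*v**2 - 123/8*v - 21/8 → -9*v**2 - 21*v - 12
  leading term v**2: no divisor's leading term divides it; move -9*v**2 to the remainder.
  leading term v: no divisor's leading term divides it; move -21*v to the remainder.
  leading term 1: no divisor's leading term divides it; move -12 to the remainder.
  remainder -9*v**2 - 21*v - 12 ≠ 0; add h_4 = -9*v**2 - 21*v - 12 to the basis.

S(f_1,f_3): lcm = u*v. S = -5*u - 3*v**2 - 5*v + 8.
  leading term u: subtract (-15)·f_1 from -5*u - 3*v**2 - 5*v + 8 → -3*v**2 - 20*v - 17
  leading term v**2: subtract (1/3)·h_4 from -3*v**2 - 20*v - 17 → -13*v - 13
  leading term v: no divisor's leading term divides it; move -13*v to the remainder.
  leading term 1: no divisor's leading term divides it; move -13 to the remainder.
  remainder -13*v - 13 ≠ 0; add h_5 = -13*v - 13 to the basis.

The other S-polynomials (S(f_2,f_3), S(f_1,h_4), S(f_2,h_4), S(f_3,h_4), S(f_1,h_5), S(f_2,h_5), S(f_3,h_5), S(h_4,h_5)) all reduce to 0 modulo the current basis, so we have a Gröbner basis.
Inter-reduce: drop elements whose leading term is divisible by another's, tail-reduce, and make monic.
Reduced Gröbner basis: {u - 2, v + 1}.
Label its elements g_1 = u - 2, g_2 = v + 1.

Reduce p = 3*u*v - 2*u - 5*v**2 - 2*v + 13 modulo G:
  leading term u*v: subtract (3*v)·g_1 from 3*u*v - 2*u - 5*v**2 - 2*v + 13 → -2*u - 5*v**2 + 4*v + 13
  leading term u: subtract (-2)·g_1 from -2*u - 5*v**2 + 4*v + 13 → -5*v**2 + 4*v + 9
  leading term v**2: subtract (-5*v)·g_2 from -5*v**2 + 4*v + 9 → 9*v + 9
  leading term v: subtract (9)·g_2 from 9*v + 9 → 0
  normal form = 0.
Since the normal form is 0, p ∈ I.

The remainder on division by a Gröbner basis is unique — it is the normal form.

3*u*v - 2*u - 5*v**2 - 2*v + 13 lies in I (it reduces to 0).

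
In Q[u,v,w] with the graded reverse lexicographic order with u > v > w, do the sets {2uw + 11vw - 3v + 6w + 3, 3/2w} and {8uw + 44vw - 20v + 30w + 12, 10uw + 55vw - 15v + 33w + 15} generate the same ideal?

No, the ideals differ.

For a fixed monomial order, each ideal has a unique reduced Gröbner basis; comparing bases decides equality.
Buchberger on the first generating set:
f_1 = 2uw + 11vw - 3v + 6w + 3, LT = uw.
f_2 = 3/2w, LT = w.

S(f_1,f_2): lcm = uw. S = 11/2vw - 3/2v + 3w + 3/2.
  reduce S modulo (f_1, f_2):
  remainder -3/2v + 3/2 ≠ 0; add g_3 = -3/2v + 3/2 to the basis.

The other S-polynomials (S(f_1,g_3), S(f_2,g_3)) all reduce to 0 modulo the current basis, so we have a Gröbner basis.
Inter-reduce: drop elements whose leading term is divisible by another's, tail-reduce, and make monic.
Reduced Gröbner basis: {v - 1, w}.

Buchberger on the second generating set:
h_1 = 8uw + 44vw - 20v + 30w + 12, LT = uw.
h_2 = 10uw + 55vw - 15v + 33w + 15, LT = uw.

S(h_1,h_2): lcm = uw. S = -v + 9/20w.
  reduce S modulo (h_1, h_2):
  remainder -v + 9/20w ≠ 0; add k_3 = -v + 9/20w to the basis.

The other S-polynomials (S(h_1,k_3), S(h_2,k_3)) all reduce to 0 modulo the current basis, so we have a Gröbner basis.
Inter-reduce: drop elements whose leading term is divisible by another's, tail-reduce, and make monic.
Reduced Gröbner basis: {uw + 99/40w^2 + 21/8w + 3/2, v - 9/20w}.

Since the reduced bases disagree, the two ideals are not the same.
The same test decides containment: I ⊆ J iff every generator of I reduces to 0 modulo a Gröbner basis of J.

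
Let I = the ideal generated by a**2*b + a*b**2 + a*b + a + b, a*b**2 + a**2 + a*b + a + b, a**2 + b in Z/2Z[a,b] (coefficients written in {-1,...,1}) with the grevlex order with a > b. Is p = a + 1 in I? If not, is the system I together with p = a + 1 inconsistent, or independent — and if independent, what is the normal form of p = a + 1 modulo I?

Adjoining a + 1 makes the ideal the whole ring: the system is inconsistent.

First compute the reduced Gröbner basis of I by Buchberger's algorithm.
f_1 = a**2*b + a*b**2 + a*b + a + b, LT = a**2*b.
f_2 = a*b**2 + a**2 + a*b + a + b, LT = a*b**2.
f_3 = a**2 + b, LT = a**2.

S(f_1,f_2): lcm = a**2*b**2. S = a*b**3 + a**3 + a**2*b + a*b**2 + a**2 + b**2.
  reduce S modulo (f_1, f_2, f_3):
  remainder b ≠ 0; add h_4 = b to the basis.

S(f_2,h_4): lcm = a*b**2. S = a**2 + a*b + a + b.
  reduce S modulo (f_1, f_2, f_3, h_4):
  remainder a ≠ 0; add h_5 = a to the basis.

The other S-polynomials (S(f_1,f_3), S(f_2,f_3), S(f_1,h_4), S(f_3,h_4), S(f_1,h_5), S(f_2,h_5), S(f_3,h_5), S(h_4,h_5)) all reduce to 0 modulo the current basis, so we have a Gröbner basis.
Inter-reduce: drop elements whose leading term is divisible by another's, tail-reduce, and make monic.
Reduced Gröbner basis: {a, b}.
Label its elements g_1 = a, g_2 = b.

Reduce p = a + 1 modulo G:
  leading term a: subtract (1)·g_1 from a + 1 → 1
  leading term 1: no divisor's leading term divides it; move 1 to the remainder.
  normal form = 1.
The normal form is nonzero, so p ∉ I. Since p minus its normal form lies in I, I + (p) = I + (r) where r = 1; decide whether this ideal is the whole ring.
Here r = 1 is a nonzero constant, hence a unit: 1 ∈ I + (p), the Gröbner basis of I + (p) is {1}, and the enlarged system has no common solution — adjoining p is inconsistent.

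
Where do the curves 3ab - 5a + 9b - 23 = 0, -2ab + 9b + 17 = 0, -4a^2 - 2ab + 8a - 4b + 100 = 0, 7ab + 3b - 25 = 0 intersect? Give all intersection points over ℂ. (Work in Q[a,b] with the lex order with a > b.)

{(-4, -1)}

Compute a lex Gröbner basis by Buchberger's algorithm.
f_1 = 3ab - 5a + 9b - 23, LT = ab.
f_2 = -2ab + 9b + 17, LT = ab.
f_3 = -4a^2 - 2ab + 8a - 4b + 100, LT = a^2.
f_4 = 7ab + 3b - 25, LT = ab.

S(f_1,f_2): lcm = ab. S = -5/3a + 15/2b + 5/6.
  leading term a: no divisor's leading term divides it; move -5/3a to the remainder.
  leading term b: no divisor's leading term divides it; move 15/2b to the remainder.
  leading term 1: no divisor's leading term divides it; move 5/6 to the remainder.
  remainder -5/3a + 15/2b + 5/6 ≠ 0; add h_5 = -5/3a + 15/2b + 5/6 to the basis.

S(f_1,f_3): lcm = a^2b. S = -5/3a^2 - 1/2ab^2 + 5ab - 23/3a - b^2 + 25b.
  leading term a^2: subtract (5/12)·f_3 from -5/3a^2 - 1/2ab^2 + 5ab - 23/3a - b^2 + 25b → -1/2ab^2 + 35/6ab - 11a - b^2 + 80/3b - 125/3
  leading term ab^2: subtract (-1/6b)·f_1 from -1/2ab^2 + 35/6ab - 11a - b^2 + 80/3b - 125/3 → 5ab - 11a + 1/2b^2 + 137/6b - 125/3
  leading term ab: subtract (5/3)·f_1 from 5ab - 11a + 1/2b^2 + 137/6b - 125/3 → -8/3a + 1/2b^2 + 47/6b - 10/3
  leading term a: subtract (8/5)·h_5 from -8/3a + 1/2b^2 + 47/6b - 10/3 → 1/2b^2 - 25/6b - 14/3
  leading term b^2: no divisor's leading term divides it; move 1/2b^2 to the remainder.
  leading term b: no divisor's leading term divides it; move -25/6b to the remainder.
  leading term 1: no divisor's leading term divides it; move -14/3 to the remainder.
  remainder 1/2b^2 - 25/6b - 14/3 ≠ 0; add h_6 = 1/2b^2 - 25/6b - 14/3 to the basis.

S(f_1,f_4): lcm = ab. S = -5/3a + 18/7b - 86/21.
  leading term a: subtract (1)·h_5 from -5/3a + 18/7b - 86/21 → -69/14b - 69/14
  leading term b: no divisor's leading term divides it; move -69/14b to the remainder.
  leading term 1: no divisor's leading term divides it; move -69/14 to the remainder.
  remainder -69/14b - 69/14 ≠ 0; add h_7 = -69/14b - 69/14 to the basis.

The other S-polynomials (S(f_2,f_3), S(f_2,f_4), S(f_3,f_4), S(f_1,h_5), S(f_2,h_5), S(f_3,h_5), S(f_4,h_5), S(f_1,h_6), S(f_2,h_6), S(f_3,h_6), S(f_4,h_6), S(h_5,h_6), S(f_1,h_7), S(f_2,h_7), S(f_3,h_7), S(f_4,h_7), S(h_5,h_7), S(h_6,h_7)) all reduce to 0 modulo the current basis, so we have a Gröbner basis.
Inter-reduce: drop elements whose leading term is divisible by another's, tail-reduce, and make monic.
Reduced Gröbner basis: {a + 4, b + 1}.

From the last basis element, b + 1 = 0, so b takes values in {-1}. Each choice, substituted upward through the basis, yields the corresponding point(s) of the solution set.
  b = -1: the earlier basis element becomes a + 4 = 0, giving a = -4 — point (-4, -1).
Check: every point annihilates each of the original generators.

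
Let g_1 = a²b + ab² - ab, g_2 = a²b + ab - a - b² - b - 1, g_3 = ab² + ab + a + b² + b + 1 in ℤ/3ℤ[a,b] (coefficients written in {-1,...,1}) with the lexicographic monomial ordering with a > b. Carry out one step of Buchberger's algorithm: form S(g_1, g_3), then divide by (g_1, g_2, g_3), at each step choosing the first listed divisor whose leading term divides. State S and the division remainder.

S(g_1, g_3) = -a²b - a² + ab³ + ab² - ab - a; remainder on division = -a² - ab + a - b³ + b² + b - 1.

lcm(LM(g_1), LM(g_3)) = a²b².
S = (lcm/LT(g_1))·g_1 − (lcm/LT(g_3))·g_3 = -a²b - a² + ab³ + ab² - ab - a.
Reduce S modulo (g_1, g_2, g_3) in that order:
  leading term a²b: subtract (-1)·g_1 from -a²b - a² + ab³ + ab² - ab - a → -a² + ab³ - ab² + ab - a
  leading term a²: no divisor's leading term divides it; move -a² to the remainder.
  leading term ab³: subtract (b)·g_3 from ab³ - ab² + ab - a → ab² - a - b³ - b² - b
  leading term ab²: subtract (1)·g_3 from ab² - a - b³ - b² - b → -ab + a - b³ + b² + b - 1
  leading term ab: no divisor's leading term divides it; move -ab to the remainder.
  leading term a: no divisor's leading term divides it; move a to the remainder.
  leading term b³: no divisor's leading term divides it; move -b³ to the remainder.
  leading term b²: no divisor's leading term divides it; move b² to the remainder.
  leading term b: no divisor's leading term divides it; move b to the remainder.
  leading term 1: no divisor's leading term divides it; move -1 to the remainder.
The remainder -a² - ab + a - b³ + b² + b - 1 is nonzero, so it would be added as the next basis element.
This is the inner loop of Buchberger's algorithm — each nonzero remainder becomes a new basis element.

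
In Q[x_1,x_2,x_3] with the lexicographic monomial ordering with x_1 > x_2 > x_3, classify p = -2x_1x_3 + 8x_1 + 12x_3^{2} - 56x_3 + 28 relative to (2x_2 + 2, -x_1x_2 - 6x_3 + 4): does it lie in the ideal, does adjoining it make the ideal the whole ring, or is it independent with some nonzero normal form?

Adjoining -2x_1x_3 + 8x_1 + 12x_3^{2} - 56x_3 + 28 makes the ideal the whole ring: the system is inconsistent.

First compute the reduced Gröbner basis of I by Buchberger's algorithm.
f_1 = 2x_2 + 2, LT = x_2.
f_2 = -x_1x_2 - 6x_3 + 4, LT = x_1x_2.

S(f_1,f_2): lcm = x_1x_2. S = x_1 - 6x_3 + 4.
  reduce S modulo (f_1, f_2):
  remainder x_1 - 6x_3 + 4 ≠ 0; add h_3 = x_1 - 6x_3 + 4 to the basis.

The other S-polynomials (S(f_1,h_3), S(f_2,h_3)) all reduce to 0 modulo the current basis, so we have a Gröbner basis.
Inter-reduce: drop elements whose leading term is divisible by another's, tail-reduce, and make monic.
Reduced Gröbner basis: {x_1 - 6x_3 + 4, x_2 + 1}.
Label its elements g_1 = x_1 - 6x_3 + 4, g_2 = x_2 + 1.

Reduce p = -2x_1x_3 + 8x_1 + 12x_3^{2} - 56x_3 + 28 modulo G:
  leading term x_1x_3: subtract (-2x_3)·g_1 from -2x_1x_3 + 8x_1 + 12x_3^{2} - 56x_3 + 28 → 8x_1 - 48x_3 + 28
  leading term x_1: subtract (8)·g_1 from 8x_1 - 48x_3 + 28 → -4
  leading term 1: no divisor's leading term divides it; move -4 to the remainder.
  normal form = -4.
The normal form is nonzero, so p ∉ I. Since p minus its normal form lies in I, I + (p) = I + (r) where r = -4; decide whether this ideal is the whole ring.
Here r = -4 is a nonzero constant, hence a unit: 1 ∈ I + (p), the Gröbner basis of I + (p) is {1}, and the enlarged system has no common solution — adjoining p is inconsistent.

The remainder on division by a Gröbner basis is unique — it is the normal form.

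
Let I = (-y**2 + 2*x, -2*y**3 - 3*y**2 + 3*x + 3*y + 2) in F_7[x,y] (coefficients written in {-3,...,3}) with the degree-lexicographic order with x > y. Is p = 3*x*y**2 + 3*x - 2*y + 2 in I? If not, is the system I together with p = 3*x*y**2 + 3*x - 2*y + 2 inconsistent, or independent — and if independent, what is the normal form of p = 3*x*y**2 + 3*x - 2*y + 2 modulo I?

3*x*y**2 + 3*x - 2*y + 2 lies in I (it reduces to 0).

First compute the reduced Gröbner basis of I by Buchberger's algorithm.
f_1 = -y**2 + 2*x, LT = y**2.
f_2 = -2*y**3 - 3*y**2 + 3*x + 3*y + 2, LT = y**3.

S(f_1,f_2): lcm = y**3. S = -2*x*y + 2*y**2 - 2*x - 2*y + 1.
  leading term x*y: no divisor's leading term divides it; move -2*x*y to the remainder.
  leading term y**2: subtract (-2)·f_1 from 2*y**2 - 2*x - 2*y + 1 → 2*x - 2*y + 1
  leading term x: no divisor's leading term divides it; move 2*x to the remainder.
  leading term y: no divisor's leading term divides it; move -2*y to the remainder.
  leading term 1: no divisor's leading term divides it; move 1 to the remainder.
  remainder -2*x*y + 2*x - 2*y + 1 ≠ 0; add h_3 = -2*x*y + 2*x - 2*y + 1 to the basis.

S(f_1,h_3): lcm = x*y**2. S = -2*x**2 + x*y - y**2 - 3*y.
  leading term x**2: no divisor's leading term divides it; move -2*x**2 to the remainder.
  leading term x*y: subtract (3)·h_3 from x*y - y**2 - 3*y → -y**2 + x + 3*y - 3
  leading term y**2: subtract (1)·f_1 from -y**2 + x + 3*y - 3 → -x + 3*y - 3
  leading term x: no divisor's leading term divides it; move -x to the remainder.
  leading term y: no divisor's leading term divides it; move 3*y to the remainder.
  leading term 1: no divisor's leading term divides it; move -3 to the remainder.
  remainder -2*x**2 - x + 3*y - 3 ≠ 0; add h_4 = -2*x**2 - x + 3*y - 3 to the basis.

The other S-polynomials (S(f_2,h_3), S(f_1,h_4), S(f_2,h_4), S(h_3,h_4)) all reduce to 0 modulo the current basis, so we have a Gröbner basis.
Inter-reduce: drop elements whose leading term is divisible by another's, tail-reduce, and make monic.
Reduced Gröbner basis: {x**2 - 3*x + 2*y - 2, x*y - x + y + 3, y**2 - 2*x}.
Label its elements g_1 = x**2 - 3*x + 2*y - 2, g_2 = x*y - x + y + 3, g_3 = y**2 - 2*x.

Reduce p = 3*x*y**2 + 3*x - 2*y + 2 modulo G:
  leading term x*y**2: subtract (3*y)·g_2 from 3*x*y**2 + 3*x - 2*y + 2 → 3*x*y - 3*y**2 + 3*x + 3*y + 2
  leading term x*y: subtract (3)·g_2 from 3*x*y - 3*y**2 + 3*x + 3*y + 2 → -3*y**2 - x
  leading term y**2: subtract (-3)·g_3 from -3*y**2 - x → 0
  normal form = 0.
Since the normal form is 0, p ∈ I.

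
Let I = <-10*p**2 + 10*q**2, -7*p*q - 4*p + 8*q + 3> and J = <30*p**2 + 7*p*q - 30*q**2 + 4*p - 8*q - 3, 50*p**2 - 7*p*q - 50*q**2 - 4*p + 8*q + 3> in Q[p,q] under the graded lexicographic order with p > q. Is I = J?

Yes, the ideals are equal.

Equality of ideals is decidable: compute both reduced Gröbner bases (unique for the ordering) and check whether they agree.
Buchberger on the first generating set:
f_1 = -10*p**2 + 10*q**2, LT = p**2.
f_2 = -7*p*q - 4*p + 8*q + 3, LT = p*q.

S(f_1,f_2): lcm = p**2*q. S = -q**3 - 4/7*p**2 + 8/7*p*q + 3/7*p.
  leading term q**3: no divisor's leading term divides it; move -q**3 to the remainder.
  leading term p**2: subtract (2/35)·f_1 from -4/7*p**2 + 8/7*p*q + 3/7*p → 8/7*p*q - 4/7*q**2 + 3/7*p
  leading term p*q: subtract (-8/49)·f_2 from 8/7*p*q - 4/7*q**2 + 3/7*p → -4/7*q**2 - 11/49*p + 64/49*q + 24/49
  leading term q**2: no divisor's leading term divides it; move -4/7*q**2 to the remainder.
  leading term p: no divisor's leading term divides it; move -11/49*p to the remainder.
  leading term q: no divisor's leading term divides it; move 64/49*q to the remainder.
  leading term 1: no divisor's leading term divides it; move 24/49 to the remainder.
  remainder -q**3 - 4/7*q**2 - 11/49*p + 64/49*q + 24/49 ≠ 0; add g_3 = -q**3 - 4/7*q**2 - 11/49*p + 64/49*q + 24/49 to the basis.

S(f_1,g_3): leading monomials are coprime, so the S-polynomial reduces to 0 (Buchberger's first criterion).
S(f_2,g_3): lcm = p*q**3. S = -8/7*q**3 - 11/49*p**2 + 64/49*p*q - 3/7*q**2 + 24/49*p.
  leading term q**3: subtract (8/7)·g_3 from -8/7*q**3 - 11/49*p**2 + 64/49*p*q - 3/7*q**2 + 24/49*p → -11/49*p**2 + 64/49*p*q + 11/49*q**2 + 256/343*p - 512/343*q - 192/343
  leading term p**2: subtract (11/490)·f_1 from -11/49*p**2 + 64/49*p*q + 11/49*q**2 + 256/343*p - 512/343*q - 192/343 → 64/49*p*q + 256/343*p - 512/343*q - 192/343
  leading term p*q: subtract (-64/343)·f_2 from 64/49*p*q + 256/343*p - 512/343*q - 192/343 → 0
  remainder 0.

Every S-polynomial of the final basis reduces to 0, so we have a Gröbner basis.
Inter-reduce: drop elements whose leading term is divisible by another's, tail-reduce, and make monic.
Reduced Gröbner basis: {q**3 + 4/7*q**2 + 11/49*p - 64/49*q - 24/49, p**2 - q**2, p*q + 4/7*p - 8/7*q - 3/7}.

Buchberger on the second generating set:
h_1 = 30*p**2 + 7*p*q - 30*q**2 + 4*p - 8*q - 3, LT = p**2.
h_2 = 50*p**2 - 7*p*q - 50*q**2 - 4*p + 8*q + 3, LT = p**2.

S(h_1,h_2): lcm = p**2. S = 28/75*p*q + 16/75*p - 32/75*q - 4/25.
  leading term p*q: no divisor's leading term divides it; move 28/75*p*q to the remainder.
  leading term p: no divisor's leading term divides it; move 16/75*p to the remainder.
  leading term q: no divisor's leading term divides it; move -32/75*q to the remainder.
  leading term 1: no divisor's leading term divides it; move -4/25 to the remainder.
  remainder 28/75*p*q + 16/75*p - 32/75*q - 4/25 ≠ 0; add k_3 = 28/75*p*q + 16/75*p - 32/75*q - 4/25 to the basis.

S(h_1,k_3): lcm = p**2*q. S = 7/30*p*q**2 - q**3 - 4/7*p**2 + 134/105*p*q - 4/15*q**2 + 3/7*p - 1/10*q.
  leading term p*q**2: subtract (5/8*q)·k_3 from 7/30*p*q**2 - q**3 - 4/7*p**2 + 134/105*p*q - 4/15*q**2 + 3/7*p - 1/10*q → -q**3 - 4/7*p**2 + 8/7*p*q + 3/7*p
  leading term q**3: no divisor's leading term divides it; move -q**3 to the remainder.
  leading term p**2: subtract (-2/105)·h_1 from -4/7*p**2 + 8/7*p*q + 3/7*p → 134/105*p*q - 4/7*q**2 + 53/105*p - 16/105*q - 2/35
  leading term p*q: subtract (335/98)·k_3 from 134/105*p*q - 4/7*q**2 + 53/105*p - 16/105*q - 2/35 → -4/7*q**2 - 11/49*p + 64/49*q + 24/49
  leading term q**2: no divisor's leading term divides it; move -4/7*q**2 to the remainder.
  leading term p: no divisor's leading term divides it; move -11/49*p to the remainder.
  leading term q: no divisor's leading term divides it; move 64/49*q to the remainder.
  leading term 1: no divisor's leading term divides it; move 24/49 to the remainder.
  remainder -q**3 - 4/7*q**2 - 11/49*p + 64/49*q + 24/49 ≠ 0; add k_4 = -q**3 - 4/7*q**2 - 11/49*p + 64/49*q + 24/49 to the basis.

S(h_2,k_3): lcm = p**2*q. S = -7/50*p*q**2 - q**3 - 4/7*p**2 + 186/175*p*q + 4/25*q**2 + 3/7*p + 3/50*q.
  leading term p*q**2: subtract (-3/8*q)·k_3 from -7/50*p*q**2 - q**3 - 4/7*p**2 + 186/175*p*q + 4/25*q**2 + 3/7*p + 3/50*q → -q**3 - 4/7*p**2 + 8/7*p*q + 3/7*p
  leading term q**3: subtract (1)·k_4 from -q**3 - 4/7*p**2 + 8/7*p*q + 3/7*p → -4/7*p**2 + 8/7*p*q + 4/7*q**2 + 32/49*p - 64/49*q - 24/49
  leading term p**2: subtract (-2/105)·h_1 from -4/7*p**2 + 8/7*p*q + 4/7*q**2 + 32/49*p - 64/49*q - 24/49 → 134/105*p*q + 536/735*p - 1072/735*q - 134/245
  leading term p*q: subtract (335/98)·k_3 from 134/105*p*q + 536/735*p - 1072/735*q - 134/245 → 0
  remainder 0.

S(h_1,k_4): leading monomials are coprime, so the S-polynomial reduces to 0 (Buchberger's first criterion).
S(h_2,k_4): leading monomials are coprime, so the S-polynomial reduces to 0 (Buchberger's first criterion).
S(k_3,k_4): lcm = p*q**3. S = -8/7*q**3 - 11/49*p**2 + 64/49*p*q - 3/7*q**2 + 24/49*p.
  leading term q**3: subtract (8/7)·k_4 from -8/7*q**3 - 11/49*p**2 + 64/49*p*q - 3/7*q**2 + 24/49*p → -11/49*p**2 + 64/49*p*q + 11/49*q**2 + 256/343*p - 512/343*q - 192/343
  leading term p**2: subtract (-11/1470)·h_1 from -11/49*p**2 + 64/49*p*q + 11/49*q**2 + 256/343*p - 512/343*q - 192/343 → 1997/1470*p*q + 3994/5145*p - 7988/5145*q - 1997/3430
  leading term p*q: subtract (9985/2744)·k_3 from 1997/1470*p*q + 3994/5145*p - 7988/5145*q - 1997/3430 → 0
  remainder 0.

Every S-polynomial of the final basis reduces to 0, so we have a Gröbner basis.
Inter-reduce: drop elements whose leading term is divisible by another's, tail-reduce, and make monic.
Reduced Gröbner basis: {q**3 + 4/7*q**2 + 11/49*p - 64/49*q - 24/49, p**2 - q**2, p*q + 4/7*p - 8/7*q - 3/7}.

The two bases agree; hence the ideals are identical.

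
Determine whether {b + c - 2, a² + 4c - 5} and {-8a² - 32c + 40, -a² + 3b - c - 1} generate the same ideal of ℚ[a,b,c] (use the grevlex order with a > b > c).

Two ideals are equal iff their reduced Gröbner bases coincide (the reduced basis is unique for a fixed ordering).
Buchberger on the first generating set:
f_1 = b + c - 2, LT = b.
f_2 = a² + 4c - 5, LT = a².

The S-polynomials (S(f_1,f_2)) all reduce to 0 modulo the current basis, so we have a Gröbner basis.
Inter-reduce: drop elements whose leading term is divisible by another's, tail-reduce, and make monic.
Reduced Gröbner basis: {a² + 4c - 5, b + c - 2}.

Buchberger on the second generating set:
h_1 = -8a² - 32c + 40, LT = a².
h_2 = -a² + 3b - c - 1, LT = a².

S(h_1,h_2): lcm = a². S = 3b + 3c - 6.
  leading term b: no divisor's leading term divides it; move 3b to the remainder.
  leading term c: no divisor's leading term divides it; move 3c to the remainder.
  leading term 1: no divisor's leading term divides it; move -6 to the remainder.
  remainder 3b + 3c - 6 ≠ 0; add k_3 = 3b + 3c - 6 to the basis.

The other S-polynomials (S(h_1,k_3), S(h_2,k_3)) all reduce to 0 modulo the current basis, so we have a Gröbner basis.
Inter-reduce: drop elements whose leading term is divisible by another's, tail-reduce, and make monic.
Reduced Gröbner basis: {a² + 4c - 5, b + c - 2}.

These coincide, so the ideals are equal.

Yes, the ideals are equal.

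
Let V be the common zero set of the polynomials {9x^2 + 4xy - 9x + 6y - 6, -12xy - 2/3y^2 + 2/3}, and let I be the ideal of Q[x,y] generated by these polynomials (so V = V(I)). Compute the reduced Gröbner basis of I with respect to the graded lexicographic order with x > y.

G = {y^3 - 234/7y^2 - 18/7x + 209/7y + 18/7, x^2 - 2/81y^2 - x + 2/3y - 52/81, xy + 1/18y^2 - 1/18}

This is the nonlinear analogue of row-reducing a linear system.

f_1 = 9x^2 + 4xy - 9x + 6y - 6, LT = x^2.
f_2 = -12xy - 2/3y^2 + 2/3, LT = xy.

S(f_1,f_2): lcm = x^2y. S = 7/18xy^2 - xy + 2/3y^2 + 1/18x - 2/3y.
  leading term xy^2: subtract (-7/216y)·f_2 from 7/18xy^2 - xy + 2/3y^2 + 1/18x - 2/3y → -7/324y^3 - xy + 2/3y^2 + 1/18x - 209/324y
  leading term y^3: no divisor's leading term divides it; move -7/324y^3 to the remainder.
  leading term xy: subtract (1/12)·f_2 from -xy + 2/3y^2 + 1/18x - 209/324y → 13/18y^2 + 1/18x - 209/324y - 1/18
  leading term y^2: no divisor's leading term divides it; move 13/18y^2 to the remainder.
  leading term x: no divisor's leading term divides it; move 1/18x to the remainder.
  leading term y: no divisor's leading term divides it; move -209/324y to the remainder.
  leading term 1: no divisor's leading term divides it; move -1/18 to the remainder.
  remainder -7/324y^3 + 13/18y^2 + 1/18x - 209/324y - 1/18 ≠ 0; add g_3 = -7/324y^3 + 13/18y^2 + 1/18x - 209/324y - 1/18 to the basis.

The other S-polynomials (S(f_1,g_3), S(f_2,g_3)) all reduce to 0 modulo the current basis, so we have a Gröbner basis.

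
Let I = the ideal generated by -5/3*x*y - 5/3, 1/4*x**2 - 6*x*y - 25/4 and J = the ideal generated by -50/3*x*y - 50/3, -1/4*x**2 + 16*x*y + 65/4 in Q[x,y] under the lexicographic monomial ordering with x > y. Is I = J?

Yes, the ideals are equal.

Since reduced Gröbner bases are canonical representatives of ideals under a given ordering, it suffices to compute and compare them.
Buchberger on the first generating set:
f_1 = -5/3*x*y - 5/3, LT = x*y.
f_2 = 1/4*x**2 - 6*x*y - 25/4, LT = x**2.

S(f_1,f_2): lcm = x**2*y. S = 24*x*y**2 + x + 25*y.
  leading term x*y**2: subtract (-72/5*y)·f_1 from 24*x*y**2 + x + 25*y → x + y
  leading term x: no divisor's leading term divides it; move x to the remainder.
  leading term y: no divisor's leading term divides it; move y to the remainder.
  remainder x + y ≠ 0; add g_3 = x + y to the basis.

S(f_1,g_3): lcm = x*y. S = -y**2 + 1.
  leading term y**2: no divisor's leading term divides it; move -y**2 to the remainder.
  leading term 1: no divisor's leading term divides it; move 1 to the remainder.
  remainder -y**2 + 1 ≠ 0; add g_4 = -y**2 + 1 to the basis.

The other S-polynomials (S(f_2,g_3), S(f_1,g_4), S(f_2,g_4), S(g_3,g_4)) all reduce to 0 modulo the current basis, so we have a Gröbner basis.
Inter-reduce: drop elements whose leading term is divisible by another's, tail-reduce, and make monic.
Reduced Gröbner basis: {x + y, y**2 - 1}.

Buchberger on the second generating set:
h_1 = -50/3*x*y - 50/3, LT = x*y.
h_2 = -1/4*x**2 + 16*x*y + 65/4, LT = x**2.

S(h_1,h_2): lcm = x**2*y. S = 64*x*y**2 + x + 65*y.
  leading term x*y**2: subtract (-96/25*y)·h_1 from 64*x*y**2 + x + 65*y → x + y
  leading term x: no divisor's leading term divides it; move x to the remainder.
  leading term y: no divisor's leading term divides it; move y to the remainder.
  remainder x + y ≠ 0; add k_3 = x + y to the basis.

S(h_1,k_3): lcm = x*y. S = -y**2 + 1.
  leading term y**2: no divisor's leading term divides it; move -y**2 to the remainder.
  leading term 1: no divisor's leading term divides it; move 1 to the remainder.
  remainder -y**2 + 1 ≠ 0; add k_4 = -y**2 + 1 to the basis.

The other S-polynomials (S(h_2,k_3), S(h_1,k_4), S(h_2,k_4), S(k_3,k_4)) all reduce to 0 modulo the current basis, so we have a Gröbner basis.
Inter-reduce: drop elements whose leading term is divisible by another's, tail-reduce, and make monic.
Reduced Gröbner basis: {x + y, y**2 - 1}.

The two bases agree; hence the ideals are identical.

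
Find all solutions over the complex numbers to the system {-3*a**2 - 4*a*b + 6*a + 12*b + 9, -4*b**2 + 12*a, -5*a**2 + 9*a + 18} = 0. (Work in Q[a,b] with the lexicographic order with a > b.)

{(3, -3), (3, 3)}

Compute a lex Gröbner basis by Buchberger's algorithm.
f_1 = -3*a**2 - 4*a*b + 6*a + 12*b + 9, LT = a**2.
f_2 = 12*a - 4*b**2, LT = a.
f_3 = -5*a**2 + 9*a + 18, LT = a**2.

S(f_1,f_2): lcm = a**2. S = 1/3*a*b**2 + 4/3*a*b - 2*a - 4*b - 3.
  leading term a*b**2: subtract (1/36*b**2)·f_2 from 1/3*a*b**2 + 4/3*a*b - 2*a - 4*b - 3 → 4/3*a*b - 2*a + 1/9*b**4 - 4*b - 3
  leading term a*b: subtract (1/9*b)·f_2 from 4/3*a*b - 2*a + 1/9*b**4 - 4*b - 3 → -2*a + 1/9*b**4 + 4/9*b**3 - 4*b - 3
  leading term a: subtract (-1/6)·f_2 from -2*a + 1/9*b**4 + 4/9*b**3 - 4*b - 3 → 1/9*b**4 + 4/9*b**3 - 2/3*b**2 - 4*b - 3
  leading term b**4: no divisor's leading term divides it; move 1/9*b**4 to the remainder.
  leading term b**3: no divisor's leading term divides it; move 4/9*b**3 to the remainder.
  leading term b**2: no divisor's leading term divides it; move -2/3*b**2 to the remainder.
  leading term b: no divisor's leading term divides it; move -4*b to the remainder.
  leading term 1: no divisor's leading term divides it; move -3 to the remainder.
  remainder 1/9*b**4 + 4/9*b**3 - 2/3*b**2 - 4*b - 3 ≠ 0; add h_4 = 1/9*b**4 + 4/9*b**3 - 2/3*b**2 - 4*b - 3 to the basis.

S(f_1,f_3): lcm = a**2. S = 4/3*a*b - 1/5*a - 4*b + 3/5.
  leading term a*b: subtract (1/9*b)·f_2 from 4/3*a*b - 1/5*a - 4*b + 3/5 → -1/5*a + 4/9*b**3 - 4*b + 3/5
  leading term a: subtract (-1/60)·f_2 from -1/5*a + 4/9*b**3 - 4*b + 3/5 → 4/9*b**3 - 1/15*b**2 - 4*b + 3/5
  leading term b**3: no divisor's leading term divides it; move 4/9*b**3 to the remainder.
  leading term b**2: no divisor's leading term divides it; move -1/15*b**2 to the remainder.
  leading term b: no divisor's leading term divides it; move -4*b to the remainder.
  leading term 1: no divisor's leading term divides it; move 3/5 to the remainder.
  remainder 4/9*b**3 - 1/15*b**2 - 4*b + 3/5 ≠ 0; add h_5 = 4/9*b**3 - 1/15*b**2 - 4*b + 3/5 to the basis.

S(h_4,h_5): lcm = b**4. S = 83/20*b**3 + 3*b**2 - 747/20*b - 27.
  leading term b**3: subtract (747/80)·h_5 from 83/20*b**3 + 3*b**2 - 747/20*b - 27 → 1449/400*b**2 - 13041/400
  leading term b**2: no divisor's leading term divides it; move 1449/400*b**2 to the remainder.
  leading term 1: no divisor's leading term divides it; move -13041/400 to the remainder.
  remainder 1449/400*b**2 - 13041/400 ≠ 0; add h_6 = 1449/400*b**2 - 13041/400 to the basis.

The other S-polynomials (S(f_2,f_3), S(f_1,h_4), S(f_2,h_4), S(f_3,h_4), S(f_1,h_5), S(f_2,h_5), S(f_3,h_5), S(f_1,h_6), S(f_2,h_6), S(f_3,h_6), S(h_4,h_6), S(h_5,h_6)) all reduce to 0 modulo the current basis, so we have a Gröbner basis.
Inter-reduce: drop elements whose leading term is divisible by another's, tail-reduce, and make monic.
Reduced Gröbner basis: {a - 3, b**2 - 9}.

A lex Gröbner basis eliminates variables successively. Here b**2 - 9 depends only on b, with roots {-3, 3}; lifting each root through the earlier basis elements recovers the full solutions.
  b = -3: the earlier basis element becomes a - 3 = 0, giving a = 3 — point (3, -3).
  b = 3: the earlier basis element becomes a - 3 = 0, giving a = 3 — point (3, 3).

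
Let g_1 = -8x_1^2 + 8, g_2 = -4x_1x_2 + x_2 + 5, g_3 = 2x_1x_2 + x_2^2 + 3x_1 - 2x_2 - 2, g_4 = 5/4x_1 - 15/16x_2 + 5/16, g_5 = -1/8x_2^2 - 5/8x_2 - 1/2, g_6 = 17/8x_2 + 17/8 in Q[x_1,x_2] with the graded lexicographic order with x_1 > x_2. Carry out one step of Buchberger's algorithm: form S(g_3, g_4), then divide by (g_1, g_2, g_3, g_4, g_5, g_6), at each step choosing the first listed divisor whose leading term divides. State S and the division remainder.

lcm(LM(g_3), LM(g_4)) = x_1x_2.
S = (lcm/LT(g_3))·g_3 − (lcm/LT(g_4))·g_4 = 5/4x_2^2 + 3/2x_1 - 5/4x_2 - 1.
Reduce S modulo (g_1, g_2, g_3, g_4, g_5, g_6) in that order:
  leading term x_2^2: subtract (-10)·g_5 from 5/4x_2^2 + 3/2x_1 - 5/4x_2 - 1 → 3/2x_1 - 15/2x_2 - 6
  leading term x_1: subtract (6/5)·g_4 from 3/2x_1 - 15/2x_2 - 6 → -51/8x_2 - 51/8
  leading term x_2: subtract (-3)·g_6 from -51/8x_2 - 51/8 → 0
The remainder is 0, so this S-polynomial contributes no new basis element.

S(g_3, g_4) = 5/4x_2^2 + 3/2x_1 - 5/4x_2 - 1; remainder on division = 0.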